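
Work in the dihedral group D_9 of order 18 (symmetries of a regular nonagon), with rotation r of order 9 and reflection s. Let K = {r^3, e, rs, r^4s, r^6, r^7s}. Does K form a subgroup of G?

Yes

|K| = 6 divides |G| = 18, consistent with Lagrange.
K contains the identity, every element's inverse is in K, and K is closed under ·: it is a subgroup.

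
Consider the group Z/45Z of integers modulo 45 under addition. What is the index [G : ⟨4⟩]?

1

|⟨4⟩| = 45 and |G| = 45.
By Lagrange, [G : H] = |G|/|H| = 45/45 = 1.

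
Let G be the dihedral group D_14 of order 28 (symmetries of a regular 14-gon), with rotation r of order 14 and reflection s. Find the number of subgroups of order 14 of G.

|G| = 28 and 14 | 28, so subgroups of order 14 are possible by Lagrange.
The subgroups of order 14 are: {e, r, r^2, r^3, r^4, r^5, r^6, r^7, r^8, r^9, r^10, r^11, r^12, r^13}; {e, r^2, r^4, r^6, r^8, r^10, r^12, s, r^2s, r^4s, r^6s, r^8s, r^10s, r^12s}; {e, r^2, r^4, r^6, r^8, r^10, r^12, rs, r^3s, r^5s, r^7s, r^9s, r^11s, r^13s}.
So G has 3 subgroups of order 14.

3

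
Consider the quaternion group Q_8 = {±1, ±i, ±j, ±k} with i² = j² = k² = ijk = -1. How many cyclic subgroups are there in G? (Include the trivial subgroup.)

5

Group the elements of G by the cyclic subgroup they generate; each cyclic subgroup of order d accounts for φ(d) elements.
Cyclic subgroups by order — order 1: 1; order 2: 1; order 4: 3.
Total: 5.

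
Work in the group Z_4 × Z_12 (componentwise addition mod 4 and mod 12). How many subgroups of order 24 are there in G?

3

|G| = 48 and 24 | 48, so subgroups of order 24 are possible by Lagrange.
The subgroups of order 24 are: {(0,0), (0,1), (0,2), (0,3), (0,4), (0,5), (0,6), (0,7), (0,8), (0,9), (0,10), (0,11), (2,0), (2,1), (2,2), (2,3), (2,4), (2,5), (2,6), (2,7), (2,8), (2,9), (2,10), (2,11)}; {(0,0), (0,2), (0,4), (0,6), (0,8), (0,10), (1,0), (1,2), (1,4), (1,6), (1,8), (1,10), (2,0), (2,2), (2,4), (2,6), (2,8), (2,10), (3,0), (3,2), (3,4), (3,6), (3,8), (3,10)}; {(0,0), (0,2), (0,4), (0,6), (0,8), (0,10), (1,1), (1,3), (1,5), (1,7), (1,9), (1,11), (2,0), (2,2), (2,4), (2,6), (2,8), (2,10), (3,1), (3,3), (3,5), (3,7), (3,9), (3,11)}.
So G has 3 subgroups of order 24.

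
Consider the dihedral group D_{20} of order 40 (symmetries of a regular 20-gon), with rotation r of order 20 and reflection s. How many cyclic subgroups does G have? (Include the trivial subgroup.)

A cyclic subgroup of order d is generated by each of its φ(d) elements of order d, so the cyclic subgroups of order d number (#elements of order d)/φ(d).
Cyclic subgroups by order — order 1: 1; order 2: 21; order 4: 1; order 5: 1; order 10: 1; order 20: 1.
Total: 26.

26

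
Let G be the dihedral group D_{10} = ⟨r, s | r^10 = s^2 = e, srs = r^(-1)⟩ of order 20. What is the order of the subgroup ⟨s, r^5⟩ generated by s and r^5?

4

|⟨s⟩| = 2 and |⟨r^5⟩| = 2, so |H| is a multiple of lcm(2, 2) = 2 and divides |G| = 20.
Closing under the operation: H = {e, r^5, s, r^5s}, so |H| = 4.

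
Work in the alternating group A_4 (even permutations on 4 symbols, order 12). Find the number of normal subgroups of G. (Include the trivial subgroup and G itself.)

G has 10 subgroups. Checking conjugation-invariance by order — order 1: 1/1 normal; order 2: 0/3 normal; order 3: 0/4 normal; order 4: 1/1 normal; order 12: 1/1 normal.
Total normal subgroups: 3.

3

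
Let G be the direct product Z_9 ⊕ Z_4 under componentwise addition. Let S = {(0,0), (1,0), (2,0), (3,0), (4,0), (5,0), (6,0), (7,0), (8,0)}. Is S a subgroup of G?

Yes

|S| = 9 divides |G| = 36, consistent with Lagrange.
S contains the identity, every element's inverse is in S, and S is closed under +: it is a subgroup.
In fact S = ⟨(4,0)⟩.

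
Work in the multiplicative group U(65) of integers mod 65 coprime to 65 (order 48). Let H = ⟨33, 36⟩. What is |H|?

24

|⟨33⟩| = 12 and |⟨36⟩| = 6, so |H| is a multiple of lcm(12, 6) = 12 and divides |G| = 48.
Closing under the operation: H = {1, 2, 4, 7, 8, 9, 14, 16, 18, 28, 29, 32, 33, 36, 37, 47, 49, 51, 56, 57, 58, 61, 63, 64}, so |H| = 24.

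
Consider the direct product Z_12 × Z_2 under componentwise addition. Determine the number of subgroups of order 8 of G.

1

|G| = 24 and 8 | 24, so subgroups of order 8 are possible by Lagrange.
The subgroups of order 8 are: {(0,0), (0,1), (3,0), (3,1), (6,0), (6,1), (9,0), (9,1)}.
So G has 1 subgroup of order 8.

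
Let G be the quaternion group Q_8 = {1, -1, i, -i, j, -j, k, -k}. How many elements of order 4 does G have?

The elements of order 4 are: i, -i, j, -j, k, -k.
That's 6.

6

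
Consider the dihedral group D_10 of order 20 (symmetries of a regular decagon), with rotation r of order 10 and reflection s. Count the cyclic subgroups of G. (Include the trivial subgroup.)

14

A cyclic subgroup of order d is generated by each of its φ(d) elements of order d, so the cyclic subgroups of order d number (#elements of order d)/φ(d).
Cyclic subgroups by order — order 1: 1; order 2: 11; order 5: 1; order 10: 1.
Total: 14.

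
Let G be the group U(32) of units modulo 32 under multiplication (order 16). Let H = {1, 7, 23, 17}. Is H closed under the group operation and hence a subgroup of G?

|H| = 4 divides |G| = 16, consistent with Lagrange.
H contains the identity, every element's inverse is in H, and H is closed under ·: it is a subgroup.
In fact H = ⟨23⟩.

Yes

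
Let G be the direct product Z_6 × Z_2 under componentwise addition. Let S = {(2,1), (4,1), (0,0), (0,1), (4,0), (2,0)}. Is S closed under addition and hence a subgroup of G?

Yes

|S| = 6 divides |G| = 12, consistent with Lagrange.
S contains the identity, every element's inverse is in S, and S is closed under +: it is a subgroup.
In fact S = ⟨(2,1)⟩.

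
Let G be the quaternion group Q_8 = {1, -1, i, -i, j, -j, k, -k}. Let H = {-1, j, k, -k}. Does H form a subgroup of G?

No

The identity 1 ∉ H, so H is not a subgroup.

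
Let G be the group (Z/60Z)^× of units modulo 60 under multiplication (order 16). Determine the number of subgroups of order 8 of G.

|G| = 16 and 8 | 16, so subgroups of order 8 are possible by Lagrange.
The subgroups of order 8 are: {1, 11, 13, 23, 37, 47, 49, 59}; {1, 7, 11, 17, 43, 49, 53, 59}; {1, 11, 19, 29, 31, 41, 49, 59}; {1, 13, 17, 29, 37, 41, 49, 53}; … (7 in all).
So G has 7 subgroups of order 8.

7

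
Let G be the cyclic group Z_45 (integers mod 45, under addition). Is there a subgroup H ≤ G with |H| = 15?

15 | 45. A subgroup of order 15 is {0, 3, 6, 9, 12, 15, 18, 21, 24, 27, 30, 33, 36, 39, 42}.

Yes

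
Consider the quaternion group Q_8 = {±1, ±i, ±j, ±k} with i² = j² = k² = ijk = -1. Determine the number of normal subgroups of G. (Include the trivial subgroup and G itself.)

G has 6 subgroups. Checking conjugation-invariance by order — order 1: 1/1 normal; order 2: 1/1 normal; order 4: 3/3 normal; order 8: 1/1 normal.
Total normal subgroups: 6.

6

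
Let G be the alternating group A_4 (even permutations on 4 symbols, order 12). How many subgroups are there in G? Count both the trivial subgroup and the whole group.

|G| = 12, so by Lagrange every subgroup order divides 12. Divisors: 1, 2, 3, 4, 6, 12.
Subgroups by order — order 1: 1; order 2: 3; order 3: 4; order 4: 1; order 6: 0; order 12: 1.
Total: 1 + 3 + 4 + 1 + 0 + 1 = 10.

10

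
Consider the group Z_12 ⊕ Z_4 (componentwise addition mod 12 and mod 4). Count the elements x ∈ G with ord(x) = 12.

24

An element (a,b) has order lcm(ord(a), ord(b)); count pairs with lcm equal to 12.
Enumerating gives 24 such elements.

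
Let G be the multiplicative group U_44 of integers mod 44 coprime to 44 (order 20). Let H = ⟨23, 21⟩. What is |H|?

4

|⟨23⟩| = 2 and |⟨21⟩| = 2, so |H| is a multiple of lcm(2, 2) = 2 and divides |G| = 20.
Closing under the operation: H = {1, 21, 23, 43}, so |H| = 4.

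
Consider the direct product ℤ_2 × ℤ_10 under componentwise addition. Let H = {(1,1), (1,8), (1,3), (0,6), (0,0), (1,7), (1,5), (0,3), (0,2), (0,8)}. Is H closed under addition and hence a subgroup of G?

(1,1) ∈ H but its inverse (1,9) ∉ H, so H is not a subgroup.

No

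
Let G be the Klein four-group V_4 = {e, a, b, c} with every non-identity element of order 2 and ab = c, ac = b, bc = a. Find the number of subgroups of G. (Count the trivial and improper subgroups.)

5

|G| = 4, so by Lagrange every subgroup order divides 4. Divisors: 1, 2, 4.
Subgroups by order — order 1: 1; order 2: 3; order 4: 1.
Total: 1 + 3 + 1 = 5.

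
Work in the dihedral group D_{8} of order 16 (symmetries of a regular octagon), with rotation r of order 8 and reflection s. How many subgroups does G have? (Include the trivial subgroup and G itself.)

|G| = 16, so by Lagrange every subgroup order divides 16. Divisors: 1, 2, 4, 8, 16.
Subgroups by order — order 1: 1; order 2: 9; order 4: 5; order 8: 3; order 16: 1.
Total: 1 + 9 + 5 + 3 + 1 = 19.

19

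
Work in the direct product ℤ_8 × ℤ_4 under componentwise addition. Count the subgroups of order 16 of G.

|G| = 32 and 16 | 32, so subgroups of order 16 are possible by Lagrange.
The subgroups of order 16 are: {(0,0), (0,1), (0,2), (0,3), (2,0), (2,1), (2,2), (2,3), (4,0), (4,1), (4,2), (4,3), (6,0), (6,1), (6,2), (6,3)}; {(0,0), (0,2), (1,0), (1,2), (2,0), (2,2), (3,0), (3,2), (4,0), (4,2), (5,0), (5,2), (6,0), (6,2), (7,0), (7,2)}; {(0,0), (0,2), (1,1), (1,3), (2,0), (2,2), (3,1), (3,3), (4,0), (4,2), (5,1), (5,3), (6,0), (6,2), (7,1), (7,3)}.
So G has 3 subgroups of order 16.

3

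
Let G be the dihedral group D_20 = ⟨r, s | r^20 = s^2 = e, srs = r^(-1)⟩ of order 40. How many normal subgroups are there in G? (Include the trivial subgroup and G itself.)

G has 48 subgroups. Checking conjugation-invariance by order — order 1: 1/1 normal; order 2: 1/21 normal; order 4: 1/11 normal; order 5: 1/1 normal; order 8: 0/5 normal; order 10: 1/5 normal; order 20: 3/3 normal; order 40: 1/1 normal.
Total normal subgroups: 9.

9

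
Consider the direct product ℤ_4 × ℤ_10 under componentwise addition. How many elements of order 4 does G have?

4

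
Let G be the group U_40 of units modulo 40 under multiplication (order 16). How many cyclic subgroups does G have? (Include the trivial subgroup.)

12

Group the elements of G by the cyclic subgroup they generate; each cyclic subgroup of order d accounts for φ(d) elements.
Cyclic subgroups by order — order 1: 1; order 2: 7; order 4: 4.
Total: 12.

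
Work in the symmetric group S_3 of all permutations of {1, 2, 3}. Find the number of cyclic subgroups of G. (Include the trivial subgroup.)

5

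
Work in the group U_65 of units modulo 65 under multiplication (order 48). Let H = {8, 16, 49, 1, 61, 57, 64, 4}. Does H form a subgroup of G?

Closure fails: 4 · 8 = 32 ∉ H. So H is not a subgroup.

No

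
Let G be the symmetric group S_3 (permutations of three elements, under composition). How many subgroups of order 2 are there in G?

3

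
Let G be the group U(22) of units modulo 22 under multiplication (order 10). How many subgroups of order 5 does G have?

1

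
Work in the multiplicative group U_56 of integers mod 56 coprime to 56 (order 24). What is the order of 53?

Compute successive powers of 53 mod 56: 53, 9, 29, 25, 37, 1; 53^6 ≡ 1 (mod 56).
So |⟨53⟩| = 6.

6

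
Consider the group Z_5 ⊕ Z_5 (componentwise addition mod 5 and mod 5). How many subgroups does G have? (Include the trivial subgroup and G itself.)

|G| = 25, so by Lagrange every subgroup order divides 25. Divisors: 1, 5, 25.
Subgroups by order — order 1: 1; order 5: 6; order 25: 1.
Total: 1 + 6 + 1 = 8.

8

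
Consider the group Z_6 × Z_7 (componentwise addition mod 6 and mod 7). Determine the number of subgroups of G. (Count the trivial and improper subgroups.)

|G| = 42, so by Lagrange every subgroup order divides 42. Divisors: 1, 2, 3, 6, 7, 14, 21, 42.
Subgroups by order — order 1: 1; order 2: 1; order 3: 1; order 6: 1; order 7: 1; order 14: 1; order 21: 1; order 42: 1.
Total: 1 + 1 + 1 + 1 + 1 + 1 + 1 + 1 = 8.

8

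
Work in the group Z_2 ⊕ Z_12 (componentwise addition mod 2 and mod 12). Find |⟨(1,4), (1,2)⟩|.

12

|⟨(1,4)⟩| = 6 and |⟨(1,2)⟩| = 6, so |H| is a multiple of lcm(6, 6) = 6 and divides |G| = 24.
Closing under the operation: H = {(0,0), (0,2), (0,4), (0,6), (0,8), (0,10), (1,0), (1,2), (1,4), (1,6), (1,8), (1,10)}, so |H| = 12.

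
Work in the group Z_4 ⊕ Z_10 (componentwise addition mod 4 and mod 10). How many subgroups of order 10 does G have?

3

|G| = 40 and 10 | 40, so subgroups of order 10 are possible by Lagrange.
The subgroups of order 10 are: {(0,0), (0,1), (0,2), (0,3), (0,4), (0,5), (0,6), (0,7), (0,8), (0,9)}; {(0,0), (0,2), (0,4), (0,6), (0,8), (2,0), (2,2), (2,4), (2,6), (2,8)}; {(0,0), (0,2), (0,4), (0,6), (0,8), (2,1), (2,3), (2,5), (2,7), (2,9)}.
So G has 3 subgroups of order 10.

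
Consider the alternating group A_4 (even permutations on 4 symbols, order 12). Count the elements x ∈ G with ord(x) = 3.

8

The elements of order 3 are: (2 3 4), (2 4 3), (1 2 3), (1 2 4), (1 3 2), (1 3 4), (1 4 2), (1 4 3).
That's 8.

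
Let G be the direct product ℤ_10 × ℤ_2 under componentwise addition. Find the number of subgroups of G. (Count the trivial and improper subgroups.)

|G| = 20, so by Lagrange every subgroup order divides 20. Divisors: 1, 2, 4, 5, 10, 20.
Subgroups by order — order 1: 1; order 2: 3; order 4: 1; order 5: 1; order 10: 3; order 20: 1.
Total: 1 + 3 + 1 + 1 + 3 + 1 = 10.

10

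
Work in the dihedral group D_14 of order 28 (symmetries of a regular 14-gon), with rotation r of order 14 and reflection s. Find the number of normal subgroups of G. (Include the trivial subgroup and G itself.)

7

G has 28 subgroups. Checking conjugation-invariance by order — order 1: 1/1 normal; order 2: 1/15 normal; order 4: 0/7 normal; order 7: 1/1 normal; order 14: 3/3 normal; order 28: 1/1 normal.
Total normal subgroups: 7.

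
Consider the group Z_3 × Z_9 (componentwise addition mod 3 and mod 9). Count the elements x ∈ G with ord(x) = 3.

8

An element (a,b) has order lcm(ord(a), ord(b)); count pairs with lcm equal to 3.
Enumerating gives 8 such elements.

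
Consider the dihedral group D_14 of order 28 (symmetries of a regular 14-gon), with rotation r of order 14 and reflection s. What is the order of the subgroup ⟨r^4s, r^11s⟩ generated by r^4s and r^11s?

|⟨r^4s⟩| = 2 and |⟨r^11s⟩| = 2, so |H| is a multiple of lcm(2, 2) = 2 and divides |G| = 28.
Closing under the operation: H = {e, r^7, r^4s, r^11s}, so |H| = 4.

4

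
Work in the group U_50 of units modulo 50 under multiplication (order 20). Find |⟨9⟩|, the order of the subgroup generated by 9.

Compute successive powers of 9 mod 50: 9, 31, 29, 11, 49, 41, 19, 21, …; 9^10 ≡ 1 (mod 50).
So |⟨9⟩| = 10.

10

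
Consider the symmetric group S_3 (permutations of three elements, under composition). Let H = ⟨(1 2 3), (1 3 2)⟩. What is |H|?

|⟨(1 2 3)⟩| = 3 and |⟨(1 3 2)⟩| = 3, so |H| is a multiple of lcm(3, 3) = 3 and divides |G| = 6.
Closing under the operation: H = {e, (1 2 3), (1 3 2)}, so |H| = 3.

3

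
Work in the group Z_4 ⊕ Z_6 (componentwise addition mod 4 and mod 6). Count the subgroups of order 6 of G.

|G| = 24 and 6 | 24, so subgroups of order 6 are possible by Lagrange.
The subgroups of order 6 are: {(0,0), (0,1), (0,2), (0,3), (0,4), (0,5)}; {(0,0), (0,2), (0,4), (2,0), (2,2), (2,4)}; {(0,0), (0,2), (0,4), (2,1), (2,3), (2,5)}.
So G has 3 subgroups of order 6.

3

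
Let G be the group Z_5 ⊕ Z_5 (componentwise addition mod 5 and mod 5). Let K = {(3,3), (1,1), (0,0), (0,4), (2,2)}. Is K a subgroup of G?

No

(0,4) ∈ K but its inverse (0,1) ∉ K, so K is not a subgroup.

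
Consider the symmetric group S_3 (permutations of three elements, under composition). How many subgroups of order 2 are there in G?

|G| = 6 and 2 | 6, so subgroups of order 2 are possible by Lagrange.
The subgroups of order 2 are: {e, (1 2)}; {e, (1 3)}; {e, (2 3)}.
So G has 3 subgroups of order 2.

3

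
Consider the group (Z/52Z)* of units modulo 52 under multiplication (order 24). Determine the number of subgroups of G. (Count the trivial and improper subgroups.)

16

|G| = 24, so by Lagrange every subgroup order divides 24. Divisors: 1, 2, 3, 4, 6, 8, 12, 24.
Subgroups by order — order 1: 1; order 2: 3; order 3: 1; order 4: 3; order 6: 3; order 8: 1; order 12: 3; order 24: 1.
Total: 1 + 3 + 1 + 3 + 3 + 1 + 3 + 1 = 16.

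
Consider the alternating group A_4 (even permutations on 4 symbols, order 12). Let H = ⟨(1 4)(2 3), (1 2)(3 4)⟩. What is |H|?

|⟨(1 4)(2 3)⟩| = 2 and |⟨(1 2)(3 4)⟩| = 2, so |H| is a multiple of lcm(2, 2) = 2 and divides |G| = 12.
Closing under the operation: H = {e, (1 2)(3 4), (1 3)(2 4), (1 4)(2 3)}, so |H| = 4.

4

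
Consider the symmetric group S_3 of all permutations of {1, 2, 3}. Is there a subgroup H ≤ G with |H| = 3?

3 | 6. A subgroup of order 3 is {e, (1 2 3), (1 3 2)}.

Yes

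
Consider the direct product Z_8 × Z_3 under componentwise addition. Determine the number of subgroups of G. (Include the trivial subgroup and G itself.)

|G| = 24, so by Lagrange every subgroup order divides 24. Divisors: 1, 2, 3, 4, 6, 8, 12, 24.
Subgroups by order — order 1: 1; order 2: 1; order 3: 1; order 4: 1; order 6: 1; order 8: 1; order 12: 1; order 24: 1.
Total: 1 + 1 + 1 + 1 + 1 + 1 + 1 + 1 = 8.

8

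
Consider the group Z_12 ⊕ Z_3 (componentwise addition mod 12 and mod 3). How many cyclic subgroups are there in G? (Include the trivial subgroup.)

15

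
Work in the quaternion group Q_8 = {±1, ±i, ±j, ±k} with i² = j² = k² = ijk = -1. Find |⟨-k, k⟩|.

4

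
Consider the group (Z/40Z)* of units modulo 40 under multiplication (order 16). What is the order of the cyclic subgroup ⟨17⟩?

Compute successive powers of 17 mod 40: 17, 9, 33, 1; 17^4 ≡ 1 (mod 40).
So |⟨17⟩| = 4.

4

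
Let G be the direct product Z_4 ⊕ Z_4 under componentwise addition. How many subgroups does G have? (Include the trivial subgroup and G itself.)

15

|G| = 16, so by Lagrange every subgroup order divides 16. Divisors: 1, 2, 4, 8, 16.
Subgroups by order — order 1: 1; order 2: 3; order 4: 7; order 8: 3; order 16: 1.
Total: 1 + 3 + 7 + 3 + 1 = 15.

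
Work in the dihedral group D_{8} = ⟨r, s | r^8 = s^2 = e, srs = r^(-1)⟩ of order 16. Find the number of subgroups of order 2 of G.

|G| = 16 and 2 | 16, so subgroups of order 2 are possible by Lagrange.
The subgroups of order 2 are: {e, r^2s}; {e, r^3s}; {e, r^4}; {e, r^4s}; … (9 in all).
So G has 9 subgroups of order 2.

9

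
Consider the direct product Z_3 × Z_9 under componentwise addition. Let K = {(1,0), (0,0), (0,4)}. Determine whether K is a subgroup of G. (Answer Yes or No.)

(1,0) ∈ K but its inverse (2,0) ∉ K, so K is not a subgroup.

No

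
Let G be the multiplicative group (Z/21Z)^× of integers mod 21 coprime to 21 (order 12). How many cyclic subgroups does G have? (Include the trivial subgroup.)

A cyclic subgroup of order d is generated by each of its φ(d) elements of order d, so the cyclic subgroups of order d number (#elements of order d)/φ(d).
Cyclic subgroups by order — order 1: 1; order 2: 3; order 3: 1; order 6: 3.
Total: 8.

8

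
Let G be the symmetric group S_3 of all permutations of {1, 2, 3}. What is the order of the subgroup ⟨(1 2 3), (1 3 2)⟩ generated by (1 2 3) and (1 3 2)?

3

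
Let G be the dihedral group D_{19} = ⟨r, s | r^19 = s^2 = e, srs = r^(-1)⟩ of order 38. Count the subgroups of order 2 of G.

|G| = 38 and 2 | 38, so subgroups of order 2 are possible by Lagrange.
The subgroups of order 2 are: {e, r^10s}; {e, r^11s}; {e, r^12s}; {e, r^13s}; … (19 in all).
So G has 19 subgroups of order 2.

19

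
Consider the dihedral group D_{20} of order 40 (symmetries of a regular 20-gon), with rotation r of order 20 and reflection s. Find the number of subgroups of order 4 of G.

|G| = 40 and 4 | 40, so subgroups of order 4 are possible by Lagrange.
The subgroups of order 4 are: {e, r^10, s, r^10s}; {e, r^10, rs, r^11s}; {e, r^10, r^2s, r^12s}; {e, r^10, r^3s, r^13s}; … (11 in all).
So G has 11 subgroups of order 4.

11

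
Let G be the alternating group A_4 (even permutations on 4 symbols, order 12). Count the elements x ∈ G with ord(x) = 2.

The elements of order 2 are: (1 2)(3 4), (1 3)(2 4), (1 4)(2 3).
That's 3.

3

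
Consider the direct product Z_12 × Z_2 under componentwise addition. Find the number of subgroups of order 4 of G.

3

|G| = 24 and 4 | 24, so subgroups of order 4 are possible by Lagrange.
The subgroups of order 4 are: {(0,0), (0,1), (6,0), (6,1)}; {(0,0), (3,0), (6,0), (9,0)}; {(0,0), (3,1), (6,0), (9,1)}.
So G has 3 subgroups of order 4.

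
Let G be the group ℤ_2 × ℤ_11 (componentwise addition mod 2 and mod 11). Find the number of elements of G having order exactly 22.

An element (a,b) has order lcm(ord(a), ord(b)); count pairs with lcm equal to 22.
Enumerating gives 10 such elements.

10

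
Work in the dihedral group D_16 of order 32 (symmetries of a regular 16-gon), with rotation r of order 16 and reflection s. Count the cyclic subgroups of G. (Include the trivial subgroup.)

21

Group the elements of G by the cyclic subgroup they generate; each cyclic subgroup of order d accounts for φ(d) elements.
Cyclic subgroups by order — order 1: 1; order 2: 17; order 4: 1; order 8: 1; order 16: 1.
Total: 21.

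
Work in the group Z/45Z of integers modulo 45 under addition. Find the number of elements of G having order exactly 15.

8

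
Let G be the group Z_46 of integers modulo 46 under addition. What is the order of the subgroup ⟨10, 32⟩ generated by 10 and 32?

|⟨10⟩| = 23 and |⟨32⟩| = 23, so |H| is a multiple of lcm(23, 23) = 23 and divides |G| = 46.
Closing under the operation: H = {0, 2, 4, 6, 8, 10, 12, 14, 16, 18, 20, 22, 24, 26, 28, 30, 32, 34, 36, 38, 40, 42, 44}, so |H| = 23.

23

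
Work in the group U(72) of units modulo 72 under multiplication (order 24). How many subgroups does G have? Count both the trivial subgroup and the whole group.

|G| = 24, so by Lagrange every subgroup order divides 24. Divisors: 1, 2, 3, 4, 6, 8, 12, 24.
Subgroups by order — order 1: 1; order 2: 7; order 3: 1; order 4: 7; order 6: 7; order 8: 1; order 12: 7; order 24: 1.
Total: 1 + 7 + 1 + 7 + 7 + 1 + 7 + 1 = 32.

32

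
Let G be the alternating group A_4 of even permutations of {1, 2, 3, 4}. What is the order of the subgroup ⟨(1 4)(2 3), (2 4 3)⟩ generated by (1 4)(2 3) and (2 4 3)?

12

|⟨(1 4)(2 3)⟩| = 2 and |⟨(2 4 3)⟩| = 3, so |H| is a multiple of lcm(2, 3) = 6 and divides |G| = 12.
Closing {(1 4)(2 3), (2 4 3)} under the group operation gives all of G, so |H| = 12.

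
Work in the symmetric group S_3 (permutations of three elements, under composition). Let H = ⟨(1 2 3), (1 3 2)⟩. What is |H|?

3

|⟨(1 2 3)⟩| = 3 and |⟨(1 3 2)⟩| = 3, so |H| is a multiple of lcm(3, 3) = 3 and divides |G| = 6.
Closing under the operation: H = {e, (1 2 3), (1 3 2)}, so |H| = 3.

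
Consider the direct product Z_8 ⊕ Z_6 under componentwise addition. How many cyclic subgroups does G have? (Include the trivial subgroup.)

16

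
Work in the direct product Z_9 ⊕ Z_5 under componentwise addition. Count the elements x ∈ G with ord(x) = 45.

An element (a,b) has order lcm(ord(a), ord(b)); count pairs with lcm equal to 45.
Enumerating gives 24 such elements.

24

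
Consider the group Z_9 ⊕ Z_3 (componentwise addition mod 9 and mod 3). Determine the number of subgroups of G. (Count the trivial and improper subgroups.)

|G| = 27, so by Lagrange every subgroup order divides 27. Divisors: 1, 3, 9, 27.
Subgroups by order — order 1: 1; order 3: 4; order 9: 4; order 27: 1.
Total: 1 + 4 + 4 + 1 = 10.

10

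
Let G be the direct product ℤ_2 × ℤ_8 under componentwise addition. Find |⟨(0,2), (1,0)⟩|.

8

|⟨(0,2)⟩| = 4 and |⟨(1,0)⟩| = 2, so |H| is a multiple of lcm(4, 2) = 4 and divides |G| = 16.
Closing under the operation: H = {(0,0), (0,2), (0,4), (0,6), (1,0), (1,2), (1,4), (1,6)}, so |H| = 8.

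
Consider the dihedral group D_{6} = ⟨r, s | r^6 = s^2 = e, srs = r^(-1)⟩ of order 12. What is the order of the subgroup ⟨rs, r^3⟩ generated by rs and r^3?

|⟨rs⟩| = 2 and |⟨r^3⟩| = 2, so |H| is a multiple of lcm(2, 2) = 2 and divides |G| = 12.
Closing under the operation: H = {e, r^3, rs, r^4s}, so |H| = 4.

4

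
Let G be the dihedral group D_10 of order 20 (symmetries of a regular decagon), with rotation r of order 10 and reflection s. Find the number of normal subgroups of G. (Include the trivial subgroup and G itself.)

7

G has 22 subgroups. Checking conjugation-invariance by order — order 1: 1/1 normal; order 2: 1/11 normal; order 4: 0/5 normal; order 5: 1/1 normal; order 10: 3/3 normal; order 20: 1/1 normal.
Total normal subgroups: 7.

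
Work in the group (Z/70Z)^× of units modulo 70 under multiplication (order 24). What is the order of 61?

6

Compute successive powers of 61 mod 70: 61, 11, 41, 51, 31, 1; 61^6 ≡ 1 (mod 70).
So |⟨61⟩| = 6.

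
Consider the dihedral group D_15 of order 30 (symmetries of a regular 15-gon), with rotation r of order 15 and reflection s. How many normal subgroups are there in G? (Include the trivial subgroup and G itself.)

G has 28 subgroups. Checking conjugation-invariance by order — order 1: 1/1 normal; order 2: 0/15 normal; order 3: 1/1 normal; order 5: 1/1 normal; order 6: 0/5 normal; order 10: 0/3 normal; order 15: 1/1 normal; order 30: 1/1 normal.
Total normal subgroups: 5.

5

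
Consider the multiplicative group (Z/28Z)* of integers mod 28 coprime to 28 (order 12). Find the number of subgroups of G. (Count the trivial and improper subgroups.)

10

|G| = 12, so by Lagrange every subgroup order divides 12. Divisors: 1, 2, 3, 4, 6, 12.
Subgroups by order — order 1: 1; order 2: 3; order 3: 1; order 4: 1; order 6: 3; order 12: 1.
Total: 1 + 3 + 1 + 1 + 3 + 1 = 10.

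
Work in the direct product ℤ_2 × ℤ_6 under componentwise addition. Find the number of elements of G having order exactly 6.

An element (a,b) has order lcm(ord(a), ord(b)); count pairs with lcm equal to 6.
Enumerating gives 6 such elements.

6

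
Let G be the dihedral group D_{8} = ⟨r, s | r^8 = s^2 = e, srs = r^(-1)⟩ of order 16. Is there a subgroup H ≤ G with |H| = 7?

No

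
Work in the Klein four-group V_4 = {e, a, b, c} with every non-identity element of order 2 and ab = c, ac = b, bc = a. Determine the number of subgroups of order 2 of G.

3

|G| = 4 and 2 | 4, so subgroups of order 2 are possible by Lagrange.
The subgroups of order 2 are: {e, a}; {e, b}; {e, c}.
So G has 3 subgroups of order 2.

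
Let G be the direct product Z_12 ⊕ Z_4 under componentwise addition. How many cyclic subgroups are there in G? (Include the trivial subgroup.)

A cyclic subgroup of order d is generated by each of its φ(d) elements of order d, so the cyclic subgroups of order d number (#elements of order d)/φ(d).
Cyclic subgroups by order — order 1: 1; order 2: 3; order 3: 1; order 4: 6; order 6: 3; order 12: 6.
Total: 20.

20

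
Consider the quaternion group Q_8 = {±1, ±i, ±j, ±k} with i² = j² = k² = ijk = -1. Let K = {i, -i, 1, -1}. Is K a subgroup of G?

|K| = 4 divides |G| = 8, consistent with Lagrange.
K contains the identity, every element's inverse is in K, and K is closed under ·: it is a subgroup.
In fact K = ⟨-i⟩.

Yes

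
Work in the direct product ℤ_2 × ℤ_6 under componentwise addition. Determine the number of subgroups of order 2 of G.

3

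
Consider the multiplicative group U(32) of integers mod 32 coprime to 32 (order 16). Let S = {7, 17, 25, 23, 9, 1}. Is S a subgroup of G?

|S| = 6 does not divide |G| = 16, so by Lagrange S is not a subgroup.

No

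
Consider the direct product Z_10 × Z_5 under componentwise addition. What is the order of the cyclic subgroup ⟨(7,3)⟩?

10

The order of (7,3) in Z_10 × Z_5 is lcm(ord(7) in Z_10, ord(3) in Z_5).
ord(7) = 10 and ord(3) = 5, so |⟨(7,3)⟩| = lcm(10, 5) = 10.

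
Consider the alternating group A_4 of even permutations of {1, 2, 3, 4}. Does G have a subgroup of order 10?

No

10 does not divide |G| = 12, so by Lagrange no subgroup of order 10 exists.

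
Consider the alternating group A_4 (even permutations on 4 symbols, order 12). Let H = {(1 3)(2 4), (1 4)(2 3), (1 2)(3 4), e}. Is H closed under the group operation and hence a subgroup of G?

|H| = 4 divides |G| = 12, consistent with Lagrange.
H contains the identity, every element's inverse is in H, and H is closed under ∘: it is a subgroup.

Yes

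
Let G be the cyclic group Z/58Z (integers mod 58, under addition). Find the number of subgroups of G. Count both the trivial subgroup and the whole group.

4

A cyclic group of order 58 has exactly one subgroup for each divisor of 58.
Divisors of 58: 1, 2, 29, 58.
So Z/58Z has 4 subgroups.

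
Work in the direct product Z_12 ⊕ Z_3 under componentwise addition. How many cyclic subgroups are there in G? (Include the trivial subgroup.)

15

Each element a generates a cyclic subgroup ⟨a⟩; distinct elements may generate the same one (a cyclic group of order d has φ(d) generators).
Cyclic subgroups by order — order 1: 1; order 2: 1; order 3: 4; order 4: 1; order 6: 4; order 12: 4.
Total: 15.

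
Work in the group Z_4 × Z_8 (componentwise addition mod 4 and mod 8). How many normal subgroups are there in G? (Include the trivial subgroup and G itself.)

G is abelian, so every subgroup is normal.
G has 22 subgroups in total, hence 22 normal subgroups.

22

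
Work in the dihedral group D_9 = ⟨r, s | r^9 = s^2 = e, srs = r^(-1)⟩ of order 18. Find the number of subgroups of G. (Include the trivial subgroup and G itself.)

16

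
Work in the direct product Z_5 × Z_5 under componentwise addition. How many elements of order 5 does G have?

24

An element (a,b) has order lcm(ord(a), ord(b)); count pairs with lcm equal to 5.
Enumerating gives 24 such elements.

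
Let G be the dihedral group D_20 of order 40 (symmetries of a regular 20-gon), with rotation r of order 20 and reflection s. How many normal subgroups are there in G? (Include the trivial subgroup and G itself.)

G has 48 subgroups. Checking conjugation-invariance by order — order 1: 1/1 normal; order 2: 1/21 normal; order 4: 1/11 normal; order 5: 1/1 normal; order 8: 0/5 normal; order 10: 1/5 normal; order 20: 3/3 normal; order 40: 1/1 normal.
Total normal subgroups: 9.

9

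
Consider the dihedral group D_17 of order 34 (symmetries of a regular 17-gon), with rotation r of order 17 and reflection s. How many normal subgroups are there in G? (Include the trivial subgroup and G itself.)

3

G has 20 subgroups. Checking conjugation-invariance by order — order 1: 1/1 normal; order 2: 0/17 normal; order 17: 1/1 normal; order 34: 1/1 normal.
Total normal subgroups: 3.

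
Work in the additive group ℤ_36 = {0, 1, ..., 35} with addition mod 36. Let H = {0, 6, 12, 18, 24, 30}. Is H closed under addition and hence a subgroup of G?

Yes

|H| = 6 divides |G| = 36, consistent with Lagrange.
H contains the identity, every element's inverse is in H, and H is closed under +: it is a subgroup.
In fact H = ⟨6⟩.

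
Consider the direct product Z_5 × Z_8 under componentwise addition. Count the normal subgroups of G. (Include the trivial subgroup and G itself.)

G is abelian, so every subgroup is normal.
G has 8 subgroups in total, hence 8 normal subgroups.

8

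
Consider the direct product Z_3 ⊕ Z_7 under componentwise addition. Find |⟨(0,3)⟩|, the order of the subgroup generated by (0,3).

7

The order of (0,3) in Z_3 × Z_7 is lcm(ord(0) in Z_3, ord(3) in Z_7).
ord(0) = 1 and ord(3) = 7, so |⟨(0,3)⟩| = lcm(1, 7) = 7.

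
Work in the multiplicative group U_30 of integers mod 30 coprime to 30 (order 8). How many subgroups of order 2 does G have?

|G| = 8 and 2 | 8, so subgroups of order 2 are possible by Lagrange.
The subgroups of order 2 are: {1, 11}; {1, 19}; {1, 29}.
So G has 3 subgroups of order 2.

3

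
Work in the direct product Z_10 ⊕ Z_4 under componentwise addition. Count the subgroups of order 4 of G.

3

|G| = 40 and 4 | 40, so subgroups of order 4 are possible by Lagrange.
The subgroups of order 4 are: {(0,0), (0,1), (0,2), (0,3)}; {(0,0), (0,2), (5,0), (5,2)}; {(0,0), (0,2), (5,1), (5,3)}.
So G has 3 subgroups of order 4.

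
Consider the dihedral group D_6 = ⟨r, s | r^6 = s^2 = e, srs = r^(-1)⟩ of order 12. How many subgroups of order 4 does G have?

3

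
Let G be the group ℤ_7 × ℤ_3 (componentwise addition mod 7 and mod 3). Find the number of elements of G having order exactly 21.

An element (a,b) has order lcm(ord(a), ord(b)); count pairs with lcm equal to 21.
Enumerating gives 12 such elements.

12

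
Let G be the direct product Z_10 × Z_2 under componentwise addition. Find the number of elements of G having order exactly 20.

An element (a,b) has order lcm(ord(a), ord(b)); count pairs with lcm equal to 20.
Enumerating gives 0 such elements.

0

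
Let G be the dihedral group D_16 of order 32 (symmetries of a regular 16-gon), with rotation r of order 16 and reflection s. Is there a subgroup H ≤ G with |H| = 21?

No

21 does not divide |G| = 32, so by Lagrange no subgroup of order 21 exists.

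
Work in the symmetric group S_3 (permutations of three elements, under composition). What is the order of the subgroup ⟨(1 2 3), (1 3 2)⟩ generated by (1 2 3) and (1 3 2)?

3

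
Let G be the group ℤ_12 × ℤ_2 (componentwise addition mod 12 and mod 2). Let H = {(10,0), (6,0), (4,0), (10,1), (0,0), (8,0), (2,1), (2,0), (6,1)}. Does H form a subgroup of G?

No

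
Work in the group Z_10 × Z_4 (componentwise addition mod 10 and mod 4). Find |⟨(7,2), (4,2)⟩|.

|⟨(7,2)⟩| = 10 and |⟨(4,2)⟩| = 10, so |H| is a multiple of lcm(10, 10) = 10 and divides |G| = 40.
Closing under the operation: H = {(0,0), (0,2), (1,0), (1,2), (2,0), (2,2), (3,0), (3,2), (4,0), (4,2), (5,0), (5,2), (6,0), (6,2), (7,0), (7,2), (8,0), (8,2), (9,0), (9,2)}, so |H| = 20.

20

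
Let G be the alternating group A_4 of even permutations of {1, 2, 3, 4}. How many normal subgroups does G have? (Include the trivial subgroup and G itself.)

G has 10 subgroups. Checking conjugation-invariance by order — order 1: 1/1 normal; order 2: 0/3 normal; order 3: 0/4 normal; order 4: 1/1 normal; order 12: 1/1 normal.
Total normal subgroups: 3.

3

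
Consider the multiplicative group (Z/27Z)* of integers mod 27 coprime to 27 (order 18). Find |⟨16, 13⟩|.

9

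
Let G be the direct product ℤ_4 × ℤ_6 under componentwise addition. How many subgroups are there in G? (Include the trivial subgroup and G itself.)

|G| = 24, so by Lagrange every subgroup order divides 24. Divisors: 1, 2, 3, 4, 6, 8, 12, 24.
Subgroups by order — order 1: 1; order 2: 3; order 3: 1; order 4: 3; order 6: 3; order 8: 1; order 12: 3; order 24: 1.
Total: 1 + 3 + 1 + 3 + 3 + 1 + 3 + 1 = 16.

16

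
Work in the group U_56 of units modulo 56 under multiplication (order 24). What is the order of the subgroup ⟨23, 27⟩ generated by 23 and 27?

12

|⟨23⟩| = 6 and |⟨27⟩| = 2, so |H| is a multiple of lcm(6, 2) = 6 and divides |G| = 24.
Closing under the operation: H = {1, 3, 5, 9, 13, 15, 19, 23, 25, 27, 39, 45}, so |H| = 12.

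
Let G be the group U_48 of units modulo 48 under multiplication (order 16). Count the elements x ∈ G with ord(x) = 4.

The elements of order 4 are: 5, 11, 13, 19, 29, 35, 37, 43.
That's 8.

8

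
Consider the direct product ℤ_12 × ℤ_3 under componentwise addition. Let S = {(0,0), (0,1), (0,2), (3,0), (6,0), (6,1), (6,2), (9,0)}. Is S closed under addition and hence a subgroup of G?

No

|S| = 8 does not divide |G| = 36, so by Lagrange S is not a subgroup.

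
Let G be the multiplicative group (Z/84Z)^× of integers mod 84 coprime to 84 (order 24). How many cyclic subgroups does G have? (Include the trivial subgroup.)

A cyclic subgroup of order d is generated by each of its φ(d) elements of order d, so the cyclic subgroups of order d number (#elements of order d)/φ(d).
Cyclic subgroups by order — order 1: 1; order 2: 7; order 3: 1; order 6: 7.
Total: 16.

16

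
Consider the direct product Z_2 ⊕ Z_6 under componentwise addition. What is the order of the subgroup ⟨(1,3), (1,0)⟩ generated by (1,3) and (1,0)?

4

|⟨(1,3)⟩| = 2 and |⟨(1,0)⟩| = 2, so |H| is a multiple of lcm(2, 2) = 2 and divides |G| = 12.
Closing under the operation: H = {(0,0), (0,3), (1,0), (1,3)}, so |H| = 4.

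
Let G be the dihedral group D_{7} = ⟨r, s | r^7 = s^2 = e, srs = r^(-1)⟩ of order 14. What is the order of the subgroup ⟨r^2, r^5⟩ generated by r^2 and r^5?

|⟨r^2⟩| = 7 and |⟨r^5⟩| = 7, so |H| is a multiple of lcm(7, 7) = 7 and divides |G| = 14.
Closing under the operation: H = {e, r, r^2, r^3, r^4, r^5, r^6}, so |H| = 7.

7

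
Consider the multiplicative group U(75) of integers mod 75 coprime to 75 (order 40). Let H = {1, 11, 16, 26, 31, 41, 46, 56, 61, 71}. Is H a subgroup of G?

Yes

|H| = 10 divides |G| = 40, consistent with Lagrange.
H contains the identity, every element's inverse is in H, and H is closed under ·: it is a subgroup.
In fact H = ⟨71⟩.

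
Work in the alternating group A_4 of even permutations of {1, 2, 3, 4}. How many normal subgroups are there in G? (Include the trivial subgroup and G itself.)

G has 10 subgroups. Checking conjugation-invariance by order — order 1: 1/1 normal; order 2: 0/3 normal; order 3: 0/4 normal; order 4: 1/1 normal; order 12: 1/1 normal.
Total normal subgroups: 3.

3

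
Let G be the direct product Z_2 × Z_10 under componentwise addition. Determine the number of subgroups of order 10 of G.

3

|G| = 20 and 10 | 20, so subgroups of order 10 are possible by Lagrange.
The subgroups of order 10 are: {(0,0), (0,1), (0,2), (0,3), (0,4), (0,5), (0,6), (0,7), (0,8), (0,9)}; {(0,0), (0,2), (0,4), (0,6), (0,8), (1,0), (1,2), (1,4), (1,6), (1,8)}; {(0,0), (0,2), (0,4), (0,6), (0,8), (1,1), (1,3), (1,5), (1,7), (1,9)}.
So G has 3 subgroups of order 10.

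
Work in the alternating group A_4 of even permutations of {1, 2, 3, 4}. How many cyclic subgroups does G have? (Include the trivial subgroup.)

8

Each element a generates a cyclic subgroup ⟨a⟩; distinct elements may generate the same one (a cyclic group of order d has φ(d) generators).
Cyclic subgroups by order — order 1: 1; order 2: 3; order 3: 4.
Total: 8.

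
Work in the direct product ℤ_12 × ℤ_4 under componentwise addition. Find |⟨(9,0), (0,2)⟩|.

|⟨(9,0)⟩| = 4 and |⟨(0,2)⟩| = 2, so |H| is a multiple of lcm(4, 2) = 4 and divides |G| = 48.
Closing under the operation: H = {(0,0), (0,2), (3,0), (3,2), (6,0), (6,2), (9,0), (9,2)}, so |H| = 8.

8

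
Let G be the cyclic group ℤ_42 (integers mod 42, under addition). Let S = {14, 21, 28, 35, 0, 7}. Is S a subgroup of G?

Yes

|S| = 6 divides |G| = 42, consistent with Lagrange.
S contains the identity, every element's inverse is in S, and S is closed under +: it is a subgroup.
In fact S = ⟨35⟩.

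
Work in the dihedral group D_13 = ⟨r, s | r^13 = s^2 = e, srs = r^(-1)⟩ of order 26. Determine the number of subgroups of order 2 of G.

13

|G| = 26 and 2 | 26, so subgroups of order 2 are possible by Lagrange.
The subgroups of order 2 are: {e, r^10s}; {e, r^11s}; {e, r^12s}; {e, r^2s}; … (13 in all).
So G has 13 subgroups of order 2.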